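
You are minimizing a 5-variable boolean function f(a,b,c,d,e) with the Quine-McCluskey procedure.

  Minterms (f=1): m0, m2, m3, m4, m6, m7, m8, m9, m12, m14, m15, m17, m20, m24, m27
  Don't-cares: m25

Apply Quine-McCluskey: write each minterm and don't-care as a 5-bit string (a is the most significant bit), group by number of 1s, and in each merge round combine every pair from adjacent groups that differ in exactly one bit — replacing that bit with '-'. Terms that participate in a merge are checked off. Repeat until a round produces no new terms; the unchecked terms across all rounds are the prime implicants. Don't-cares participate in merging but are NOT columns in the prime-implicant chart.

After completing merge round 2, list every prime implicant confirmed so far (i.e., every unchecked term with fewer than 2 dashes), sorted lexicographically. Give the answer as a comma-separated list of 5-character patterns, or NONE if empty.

Round 0: 00000✓ 00010✓ 00011✓ 00100✓ 00110✓ 00111✓ 01000✓ 01001✓ 01100✓ 01110✓ 01111✓ 10001✓ 10100✓ 11000✓ 11001✓ 11011✓
Round 1: -0100 -1000✓ -1001✓ 0-000✓ 0-100✓ 0-110✓ 0-111✓ 00-00✓ 00-10✓ 00-11✓ 000-0✓ 0001-✓ 001-0✓ 0011-✓ 01-00✓ 0100-✓ 011-0✓ 0111-✓ 1-001 110-1 1100-✓
Round 2: -100- 0--00 0-1-0 0-11- 00--0 00-1-
PIs = {-0100, -100-, 0--00, 0-1-0, 0-11-, 00--0, 00-1-, 1-001, 110-1}

-0100, 1-001, 110-1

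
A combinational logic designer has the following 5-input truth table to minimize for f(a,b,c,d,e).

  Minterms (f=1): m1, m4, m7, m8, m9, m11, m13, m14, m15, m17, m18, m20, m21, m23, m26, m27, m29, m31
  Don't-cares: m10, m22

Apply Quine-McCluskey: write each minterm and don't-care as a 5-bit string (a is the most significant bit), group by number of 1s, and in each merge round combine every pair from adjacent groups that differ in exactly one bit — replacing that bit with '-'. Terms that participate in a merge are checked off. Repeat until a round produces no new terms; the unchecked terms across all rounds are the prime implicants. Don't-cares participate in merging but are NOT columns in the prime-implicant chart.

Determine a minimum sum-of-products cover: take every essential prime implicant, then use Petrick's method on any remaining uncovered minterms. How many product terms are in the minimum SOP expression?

9

Round 0: 00001✓ 00100✓ 00111✓ 01000✓ 01001✓ 01010✓ 01011✓ 01101✓ 01110✓ 01111✓ 10001✓ 10010✓ 10100✓ 10101✓ 10110✓ 10111✓ 11010✓ 11011✓ 11101✓ 11111✓
Round 1: -0001 -0100 -0111✓ -1010✓ -1011✓ -1101✓ -1111✓ 0-001 0-111✓ 01-01✓ 01-10✓ 01-11✓ 010-0✓ 010-1✓ 0100-✓ 0101-✓ 011-1✓ 0111-✓ 1-010 1-101✓ 1-111✓ 10-01 10-10 101-0✓ 101-1✓ 1010-✓ 1011-✓ 11-11✓ 1101-✓ 111-1✓
Round 2: --111 -1-11 -101- -11-1 01--1 01-1- 010-- 1-1-1 101--
PIs = {--111, -0001, -0100, -1-11, -101-, -11-1, 0-001, 01--1, 01-1-, 010--, 1-010, 1-1-1, 10-01, 10-10, 101--}
Coverage chart:
  m1: -0001,0-001
  m4: -0100 ←essential
  m7: --111 ←essential
  m8: 010-- ←essential
  m9: 0-001,01--1,010--
  m11: -1-11,-101-,01--1,01-1-,010--
  m13: -11-1,01--1
  m14: 01-1- ←essential
  m15: --111,-1-11,-11-1,01--1,01-1-
  m17: -0001,10-01
  m18: 1-010,10-10
  m20: -0100,101--
  m21: 1-1-1,10-01,101--
  m23: --111,1-1-1,101--
  m26: -101-,1-010
  m27: -1-11,-101-
  m29: -11-1,1-1-1
  m31: --111,-1-11,-11-1,1-1-1
Essential: --111, -0100, 01-1-, 010--
Petrick residual → -0001, -1-11, -11-1, 1-010, 1-1-1
Min cover (9 terms): cde + b'c'd'e + b'cd'e' + bde + bce + a'bd + a'bc' + ac'de' + ace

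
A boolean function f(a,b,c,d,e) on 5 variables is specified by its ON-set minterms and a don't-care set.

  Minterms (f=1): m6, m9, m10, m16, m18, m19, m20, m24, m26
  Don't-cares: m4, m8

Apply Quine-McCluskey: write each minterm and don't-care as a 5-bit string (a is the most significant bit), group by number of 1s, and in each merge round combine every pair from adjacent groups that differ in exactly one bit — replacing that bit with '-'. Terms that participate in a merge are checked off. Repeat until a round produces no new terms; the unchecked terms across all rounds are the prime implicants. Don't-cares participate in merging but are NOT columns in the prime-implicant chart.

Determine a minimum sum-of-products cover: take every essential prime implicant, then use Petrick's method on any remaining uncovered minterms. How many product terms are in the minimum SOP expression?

5

size-2^0 implicants → 00100(✓)  00110(✓)  01000(✓)  01001(✓)  01010(✓)  10000(✓)  10010(✓)  10011(✓)  10100(✓)  11000(✓)  11010(✓)
size-2^1 implicants → -0100  -1000(✓)  -1010(✓)  001-0  010-0(✓)  0100-  1-000(✓)  1-010(✓)  10-00  100-0(✓)  1001-  110-0(✓)
size-2^2 implicants → -10-0  1-0-0
Unchecked terms (primes): -0100, -10-0, 001-0, 0100-, 1-0-0, 10-00, 1001-
Minterm coverage:
  m6 ⊆ 001-0 [E]
  m9 ⊆ 0100- [E]
  m10 ⊆ -10-0 [E]
  m16 ⊆ 1-0-0,10-00
  m18 ⊆ 1-0-0,1001-
  m19 ⊆ 1001- [E]
  m20 ⊆ -0100,10-00
  m24 ⊆ -10-0,1-0-0
  m26 ⊆ -10-0,1-0-0
E = {-10-0, 001-0, 0100-, 1001-}
Petrick residual → 10-00
Cover = bc'e' + a'b'ce' + a'bc'd' + ab'd'e' + ab'c'd  |cover|=5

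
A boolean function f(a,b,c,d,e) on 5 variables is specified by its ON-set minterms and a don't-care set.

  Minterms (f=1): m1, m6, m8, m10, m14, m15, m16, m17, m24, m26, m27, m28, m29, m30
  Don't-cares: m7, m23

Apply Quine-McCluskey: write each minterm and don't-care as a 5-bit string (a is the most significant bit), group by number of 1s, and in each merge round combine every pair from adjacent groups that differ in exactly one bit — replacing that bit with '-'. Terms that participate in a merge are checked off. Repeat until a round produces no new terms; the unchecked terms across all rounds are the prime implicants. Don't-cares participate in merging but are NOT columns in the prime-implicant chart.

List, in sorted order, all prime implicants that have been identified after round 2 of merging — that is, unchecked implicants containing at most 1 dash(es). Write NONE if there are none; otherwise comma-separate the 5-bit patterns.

-0001, -0111, 1-000, 1000-, 1101-, 1110-

Round 0: 00001✓ 00110✓ 00111✓ 01000✓ 01010✓ 01110✓ 01111✓ 10000✓ 10001✓ 10111✓ 11000✓ 11010✓ 11011✓ 11100✓ 11101✓ 11110✓
Round 1: -0001 -0111 -1000✓ -1010✓ -1110✓ 0-110✓ 0-111✓ 0011-✓ 01-10✓ 010-0✓ 0111-✓ 1-000 1000- 11-00✓ 11-10✓ 110-0✓ 1101- 111-0✓ 1110-
Round 2: -1-10 -10-0 0-11- 11--0
PIs = {-0001, -0111, -1-10, -10-0, 0-11-, 1-000, 1000-, 11--0, 1101-, 1110-}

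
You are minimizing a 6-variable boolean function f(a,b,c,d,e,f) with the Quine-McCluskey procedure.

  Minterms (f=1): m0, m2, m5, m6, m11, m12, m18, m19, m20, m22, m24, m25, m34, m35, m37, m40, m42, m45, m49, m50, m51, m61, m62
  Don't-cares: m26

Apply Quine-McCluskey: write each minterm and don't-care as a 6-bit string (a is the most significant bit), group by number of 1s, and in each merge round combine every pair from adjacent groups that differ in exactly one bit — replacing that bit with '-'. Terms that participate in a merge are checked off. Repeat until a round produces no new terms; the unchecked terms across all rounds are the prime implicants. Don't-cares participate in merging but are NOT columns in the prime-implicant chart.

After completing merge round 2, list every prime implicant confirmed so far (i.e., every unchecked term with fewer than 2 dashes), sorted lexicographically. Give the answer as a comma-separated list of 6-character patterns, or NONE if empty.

[col 0] 000000*, 000010*, 000101*, 000110*, 001011, 001100, 010010*, 010011*, 010100*, 010110*, 011000*, 011001*, 011010*, 100010*, 100011*, 100101*, 101000*, 101010*, 101101*, 110001*, 110010*, 110011*, 111101*, 111110
[col 1] -00010*, -00101, -10010*, -10011*, 0-0010*, 0-0110*, 000-10*, 0000-0, 01-010, 010-10*, 01001-*, 0101-0, 0110-0, 01100-, 1-0010*, 1-0011*, 1-1101, 10-010, 10-101, 10001-*, 1010-0, 1100-1, 11001-*
[col 2] --0010, -1001-, 0-0-10, 1-001-
Prime implicants: --0010, -00101, -1001-, 0-0-10, 0000-0, 001011, 001100, 01-010, 0101-0, 0110-0, 01100-, 1-001-, 1-1101, 10-010, 10-101, 1010-0, 1100-1, 111110

-00101, 0000-0, 001011, 001100, 01-010, 0101-0, 0110-0, 01100-, 1-1101, 10-010, 10-101, 1010-0, 1100-1, 111110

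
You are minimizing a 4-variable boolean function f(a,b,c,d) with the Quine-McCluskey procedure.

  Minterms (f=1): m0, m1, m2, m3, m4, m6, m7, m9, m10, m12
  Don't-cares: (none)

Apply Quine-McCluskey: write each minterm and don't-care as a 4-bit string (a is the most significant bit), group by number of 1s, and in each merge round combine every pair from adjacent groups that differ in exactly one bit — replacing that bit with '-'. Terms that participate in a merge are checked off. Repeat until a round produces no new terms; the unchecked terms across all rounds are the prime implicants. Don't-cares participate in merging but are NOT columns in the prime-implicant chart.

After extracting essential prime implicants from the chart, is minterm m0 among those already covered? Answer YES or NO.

size-2^0 implicants → 0000(✓)  0001(✓)  0010(✓)  0011(✓)  0100(✓)  0110(✓)  0111(✓)  1001(✓)  1010(✓)  1100(✓)
size-2^1 implicants → -001  -010  -100  0-00(✓)  0-10(✓)  0-11(✓)  00-0(✓)  00-1(✓)  000-(✓)  001-(✓)  01-0(✓)  011-(✓)
size-2^2 implicants → 0--0  0-1-  00--
Unchecked terms (primes): -001, -010, -100, 0--0, 0-1-, 00--
Minterm coverage:
  m0 ⊆ 0--0,00--
  m1 ⊆ -001,00--
  m2 ⊆ -010,0--0,0-1-,00--
  m3 ⊆ 0-1-,00--
  m4 ⊆ -100,0--0
  m6 ⊆ 0--0,0-1-
  m7 ⊆ 0-1- [E]
  m9 ⊆ -001 [E]
  m10 ⊆ -010 [E]
  m12 ⊆ -100 [E]
E = {-001, -010, -100, 0-1-}

NO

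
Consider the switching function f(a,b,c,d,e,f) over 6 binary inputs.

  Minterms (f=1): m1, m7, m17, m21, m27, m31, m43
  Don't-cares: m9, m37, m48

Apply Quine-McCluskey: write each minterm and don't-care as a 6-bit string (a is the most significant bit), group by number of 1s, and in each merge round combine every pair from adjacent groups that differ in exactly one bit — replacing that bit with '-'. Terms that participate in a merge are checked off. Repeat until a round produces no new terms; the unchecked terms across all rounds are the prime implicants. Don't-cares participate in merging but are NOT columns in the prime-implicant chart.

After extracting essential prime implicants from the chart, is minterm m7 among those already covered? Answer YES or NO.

YES

[col 0] 000001*, 000111, 001001*, 010001*, 010101*, 011011*, 011111*, 100101, 101011, 110000
[col 1] 0-0001, 00-001, 010-01, 011-11
Prime implicants: 0-0001, 00-001, 000111, 010-01, 011-11, 100101, 101011, 110000
PI chart (minterm → PIs covering it):
  1 | 0-0001,00-001
  7 | 000111  (sole → essential)
  17 | 0-0001,010-01
  21 | 010-01  (sole → essential)
  27 | 011-11  (sole → essential)
  31 | 011-11  (sole → essential)
  43 | 101011  (sole → essential)
Essential prime implicants: 000111, 010-01, 011-11, 101011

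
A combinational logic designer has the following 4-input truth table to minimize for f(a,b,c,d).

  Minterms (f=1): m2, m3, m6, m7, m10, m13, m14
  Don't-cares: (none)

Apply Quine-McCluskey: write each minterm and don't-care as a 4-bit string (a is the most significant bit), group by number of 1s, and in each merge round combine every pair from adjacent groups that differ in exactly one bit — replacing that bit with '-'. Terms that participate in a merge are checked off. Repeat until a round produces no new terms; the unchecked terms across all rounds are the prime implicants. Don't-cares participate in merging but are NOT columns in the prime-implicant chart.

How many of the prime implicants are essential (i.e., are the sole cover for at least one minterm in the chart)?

[col 0] 0010*, 0011*, 0110*, 0111*, 1010*, 1101, 1110*
[col 1] -010*, -110*, 0-10*, 0-11*, 001-*, 011-*, 1-10*
[col 2] --10, 0-1-
Prime implicants: --10, 0-1-, 1101
PI chart (minterm → PIs covering it):
  2 | --10,0-1-
  3 | 0-1-  (sole → essential)
  6 | --10,0-1-
  7 | 0-1-  (sole → essential)
  10 | --10  (sole → essential)
  13 | 1101  (sole → essential)
  14 | --10  (sole → essential)
Essential prime implicants: --10, 0-1-, 1101

3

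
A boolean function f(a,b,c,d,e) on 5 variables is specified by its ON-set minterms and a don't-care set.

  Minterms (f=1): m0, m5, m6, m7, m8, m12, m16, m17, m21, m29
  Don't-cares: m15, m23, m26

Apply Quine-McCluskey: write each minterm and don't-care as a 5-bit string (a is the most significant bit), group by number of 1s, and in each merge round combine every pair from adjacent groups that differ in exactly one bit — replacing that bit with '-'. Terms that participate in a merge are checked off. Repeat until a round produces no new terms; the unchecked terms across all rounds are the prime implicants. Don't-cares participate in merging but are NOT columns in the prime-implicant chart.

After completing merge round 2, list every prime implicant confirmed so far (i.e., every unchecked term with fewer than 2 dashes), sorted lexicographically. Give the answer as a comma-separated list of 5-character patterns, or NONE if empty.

size-2^0 implicants → 00000(✓)  00101(✓)  00110(✓)  00111(✓)  01000(✓)  01100(✓)  01111(✓)  10000(✓)  10001(✓)  10101(✓)  10111(✓)  11010  11101(✓)
size-2^1 implicants → -0000  -0101(✓)  -0111(✓)  0-000  0-111  001-1(✓)  0011-  01-00  1-101  10-01  1000-  101-1(✓)
size-2^2 implicants → -01-1
Unchecked terms (primes): -0000, -01-1, 0-000, 0-111, 0011-, 01-00, 1-101, 10-01, 1000-, 11010

-0000, 0-000, 0-111, 0011-, 01-00, 1-101, 10-01, 1000-, 11010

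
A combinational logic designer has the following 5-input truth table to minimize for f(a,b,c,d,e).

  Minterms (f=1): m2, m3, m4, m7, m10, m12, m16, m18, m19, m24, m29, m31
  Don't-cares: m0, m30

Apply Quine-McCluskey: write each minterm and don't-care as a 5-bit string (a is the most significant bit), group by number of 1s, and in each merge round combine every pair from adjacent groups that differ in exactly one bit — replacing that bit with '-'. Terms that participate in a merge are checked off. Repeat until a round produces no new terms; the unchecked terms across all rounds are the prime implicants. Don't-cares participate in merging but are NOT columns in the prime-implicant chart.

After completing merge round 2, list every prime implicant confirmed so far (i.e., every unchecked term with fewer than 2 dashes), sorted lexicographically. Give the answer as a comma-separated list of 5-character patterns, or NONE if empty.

0-010, 0-100, 00-00, 00-11, 1-000, 111-1, 1111-

size-2^0 implicants → 00000(✓)  00010(✓)  00011(✓)  00100(✓)  00111(✓)  01010(✓)  01100(✓)  10000(✓)  10010(✓)  10011(✓)  11000(✓)  11101(✓)  11110(✓)  11111(✓)
size-2^1 implicants → -0000(✓)  -0010(✓)  -0011(✓)  0-010  0-100  00-00  00-11  000-0(✓)  0001-(✓)  1-000  100-0(✓)  1001-(✓)  111-1  1111-
size-2^2 implicants → -00-0  -001-
Unchecked terms (primes): -00-0, -001-, 0-010, 0-100, 00-00, 00-11, 1-000, 111-1, 1111-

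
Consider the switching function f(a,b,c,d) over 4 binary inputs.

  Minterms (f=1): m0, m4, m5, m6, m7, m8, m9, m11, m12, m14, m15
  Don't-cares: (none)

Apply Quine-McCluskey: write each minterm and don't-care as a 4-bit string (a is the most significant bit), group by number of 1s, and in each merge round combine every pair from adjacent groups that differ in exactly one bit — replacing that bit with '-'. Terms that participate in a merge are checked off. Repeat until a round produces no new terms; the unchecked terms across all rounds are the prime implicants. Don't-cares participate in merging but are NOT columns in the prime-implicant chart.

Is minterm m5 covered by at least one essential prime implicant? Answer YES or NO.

YES

Round 0: 0000✓ 0100✓ 0101✓ 0110✓ 0111✓ 1000✓ 1001✓ 1011✓ 1100✓ 1110✓ 1111✓
Round 1: -000✓ -100✓ -110✓ -111✓ 0-00✓ 01-0✓ 01-1✓ 010-✓ 011-✓ 1-00✓ 1-11 10-1 100- 11-0✓ 111-✓
Round 2: --00 -1-0 -11- 01--
PIs = {--00, -1-0, -11-, 01--, 1-11, 10-1, 100-}
Coverage chart:
  m0: --00 ←essential
  m4: --00,-1-0,01--
  m5: 01-- ←essential
  m6: -1-0,-11-,01--
  m7: -11-,01--
  m8: --00,100-
  m9: 10-1,100-
  m11: 1-11,10-1
  m12: --00,-1-0
  m14: -1-0,-11-
  m15: -11-,1-11
Essential: --00, 01--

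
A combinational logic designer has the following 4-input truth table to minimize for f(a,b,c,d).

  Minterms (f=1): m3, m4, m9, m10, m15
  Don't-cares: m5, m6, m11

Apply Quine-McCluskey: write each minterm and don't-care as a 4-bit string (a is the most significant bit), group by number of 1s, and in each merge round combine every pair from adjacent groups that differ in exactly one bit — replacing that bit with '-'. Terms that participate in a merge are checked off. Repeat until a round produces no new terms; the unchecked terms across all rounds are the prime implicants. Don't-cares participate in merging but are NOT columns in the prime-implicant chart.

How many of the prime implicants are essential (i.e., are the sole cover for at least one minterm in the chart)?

[col 0] 0011*, 0100*, 0101*, 0110*, 1001*, 1010*, 1011*, 1111*
[col 1] -011, 01-0, 010-, 1-11, 10-1, 101-
Prime implicants: -011, 01-0, 010-, 1-11, 10-1, 101-
PI chart (minterm → PIs covering it):
  3 | -011  (sole → essential)
  4 | 01-0,010-
  9 | 10-1  (sole → essential)
  10 | 101-  (sole → essential)
  15 | 1-11  (sole → essential)
Essential prime implicants: -011, 1-11, 10-1, 101-

4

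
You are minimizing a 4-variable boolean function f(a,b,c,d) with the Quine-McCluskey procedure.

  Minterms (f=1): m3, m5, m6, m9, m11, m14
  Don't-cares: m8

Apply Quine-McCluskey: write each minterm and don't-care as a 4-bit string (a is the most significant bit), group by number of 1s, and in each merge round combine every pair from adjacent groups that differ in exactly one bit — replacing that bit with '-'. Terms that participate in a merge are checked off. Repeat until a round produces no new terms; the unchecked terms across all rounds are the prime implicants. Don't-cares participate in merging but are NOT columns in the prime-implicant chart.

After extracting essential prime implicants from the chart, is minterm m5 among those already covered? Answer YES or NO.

Round 0: 0011✓ 0101 0110✓ 1000✓ 1001✓ 1011✓ 1110✓
Round 1: -011 -110 10-1 100-
PIs = {-011, -110, 0101, 10-1, 100-}
Coverage chart:
  m3: -011 ←essential
  m5: 0101 ←essential
  m6: -110 ←essential
  m9: 10-1,100-
  m11: -011,10-1
  m14: -110 ←essential
Essential: -011, -110, 0101

YES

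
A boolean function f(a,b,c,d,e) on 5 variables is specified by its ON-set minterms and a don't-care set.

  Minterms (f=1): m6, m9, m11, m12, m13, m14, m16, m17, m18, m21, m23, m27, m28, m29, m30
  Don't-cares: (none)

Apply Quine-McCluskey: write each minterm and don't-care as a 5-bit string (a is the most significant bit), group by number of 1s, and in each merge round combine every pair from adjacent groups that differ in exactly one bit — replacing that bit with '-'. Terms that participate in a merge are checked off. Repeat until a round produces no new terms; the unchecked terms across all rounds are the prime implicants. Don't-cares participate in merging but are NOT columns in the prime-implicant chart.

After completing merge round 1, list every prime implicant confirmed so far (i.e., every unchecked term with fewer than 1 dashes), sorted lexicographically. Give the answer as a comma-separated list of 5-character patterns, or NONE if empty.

[col 0] 00110*, 01001*, 01011*, 01100*, 01101*, 01110*, 10000*, 10001*, 10010*, 10101*, 10111*, 11011*, 11100*, 11101*, 11110*
[col 1] -1011, -1100*, -1101*, -1110*, 0-110, 01-01, 010-1, 011-0*, 0110-*, 1-101, 10-01, 100-0, 1000-, 101-1, 111-0*, 1110-*
[col 2] -11-0, -110-
Prime implicants: -1011, -11-0, -110-, 0-110, 01-01, 010-1, 1-101, 10-01, 100-0, 1000-, 101-1

NONE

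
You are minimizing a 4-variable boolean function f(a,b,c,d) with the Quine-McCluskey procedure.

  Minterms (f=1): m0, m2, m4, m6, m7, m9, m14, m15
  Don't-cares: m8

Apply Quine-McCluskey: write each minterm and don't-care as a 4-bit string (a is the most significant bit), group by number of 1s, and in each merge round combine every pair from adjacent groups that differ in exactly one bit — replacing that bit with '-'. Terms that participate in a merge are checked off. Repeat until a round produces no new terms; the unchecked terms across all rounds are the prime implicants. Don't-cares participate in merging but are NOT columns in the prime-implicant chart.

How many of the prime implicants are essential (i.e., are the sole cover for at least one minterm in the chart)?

Round 0: 0000✓ 0010✓ 0100✓ 0110✓ 0111✓ 1000✓ 1001✓ 1110✓ 1111✓
Round 1: -000 -110✓ -111✓ 0-00✓ 0-10✓ 00-0✓ 01-0✓ 011-✓ 100- 111-✓
Round 2: -11- 0--0
PIs = {-000, -11-, 0--0, 100-}
Coverage chart:
  m0: -000,0--0
  m2: 0--0 ←essential
  m4: 0--0 ←essential
  m6: -11-,0--0
  m7: -11- ←essential
  m9: 100- ←essential
  m14: -11- ←essential
  m15: -11- ←essential
Essential: -11-, 0--0, 100-

3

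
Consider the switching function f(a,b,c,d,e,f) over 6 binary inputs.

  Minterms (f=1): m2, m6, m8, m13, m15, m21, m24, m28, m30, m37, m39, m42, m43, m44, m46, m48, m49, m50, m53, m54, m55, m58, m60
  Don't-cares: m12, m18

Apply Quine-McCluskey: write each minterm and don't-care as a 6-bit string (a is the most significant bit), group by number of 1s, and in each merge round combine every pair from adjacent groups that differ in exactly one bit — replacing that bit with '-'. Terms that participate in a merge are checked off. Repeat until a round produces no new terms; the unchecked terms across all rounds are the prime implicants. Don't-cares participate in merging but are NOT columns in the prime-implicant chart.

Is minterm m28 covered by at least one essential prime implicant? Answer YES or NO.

YES

[col 0] 000010*, 000110*, 001000*, 001100*, 001101*, 001111*, 010010*, 010101*, 011000*, 011100*, 011110*, 100101*, 100111*, 101010*, 101011*, 101100*, 101110*, 110000*, 110001*, 110010*, 110101*, 110110*, 110111*, 111010*, 111100*
[col 1] -01100*, -10010, -10101, -11100*, 0-0010, 0-1000*, 0-1100*, 000-10, 001-00*, 0011-1, 00110-, 011-00*, 0111-0, 1-0101*, 1-0111*, 1-1010, 1-1100*, 1001-1*, 101-10, 10101-, 1011-0, 11-010, 110-01, 110-10, 1100-0, 11000-, 1101-1*, 11011-
[col 2] --1100, 0-1-00, 1-01-1
Prime implicants: --1100, -10010, -10101, 0-0010, 0-1-00, 000-10, 0011-1, 00110-, 0111-0, 1-01-1, 1-1010, 101-10, 10101-, 1011-0, 11-010, 110-01, 110-10, 1100-0, 11000-, 11011-
PI chart (minterm → PIs covering it):
  2 | 0-0010,000-10
  6 | 000-10  (sole → essential)
  8 | 0-1-00  (sole → essential)
  13 | 0011-1,00110-
  15 | 0011-1  (sole → essential)
  21 | -10101  (sole → essential)
  24 | 0-1-00  (sole → essential)
  28 | --1100,0-1-00,0111-0
  30 | 0111-0  (sole → essential)
  37 | 1-01-1  (sole → essential)
  39 | 1-01-1  (sole → essential)
  42 | 1-1010,101-10,10101-
  43 | 10101-  (sole → essential)
  44 | --1100,1011-0
  46 | 101-10,1011-0
  48 | 1100-0,11000-
  49 | 110-01,11000-
  50 | -10010,11-010,110-10,1100-0
  53 | -10101,1-01-1,110-01
  54 | 110-10,11011-
  55 | 1-01-1,11011-
  58 | 1-1010,11-010
  60 | --1100  (sole → essential)
Essential prime implicants: --1100, -10101, 0-1-00, 000-10, 0011-1, 0111-0, 1-01-1, 10101-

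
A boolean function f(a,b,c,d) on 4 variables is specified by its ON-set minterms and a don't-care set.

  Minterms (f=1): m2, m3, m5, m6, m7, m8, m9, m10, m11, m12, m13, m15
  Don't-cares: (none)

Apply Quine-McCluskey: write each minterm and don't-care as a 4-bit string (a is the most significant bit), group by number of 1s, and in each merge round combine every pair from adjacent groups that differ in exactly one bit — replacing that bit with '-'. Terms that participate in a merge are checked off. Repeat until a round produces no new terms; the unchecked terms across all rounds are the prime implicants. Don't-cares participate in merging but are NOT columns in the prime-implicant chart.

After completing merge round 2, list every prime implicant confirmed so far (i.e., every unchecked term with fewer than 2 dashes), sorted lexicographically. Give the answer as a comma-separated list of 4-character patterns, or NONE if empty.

Round 0: 0010✓ 0011✓ 0101✓ 0110✓ 0111✓ 1000✓ 1001✓ 1010✓ 1011✓ 1100✓ 1101✓ 1111✓
Round 1: -010✓ -011✓ -101✓ -111✓ 0-10✓ 0-11✓ 001-✓ 01-1✓ 011-✓ 1-00✓ 1-01✓ 1-11✓ 10-0✓ 10-1✓ 100-✓ 101-✓ 11-1✓ 110-✓
Round 2: --11 -01- -1-1 0-1- 1--1 1-0- 10--
PIs = {--11, -01-, -1-1, 0-1-, 1--1, 1-0-, 10--}

NONE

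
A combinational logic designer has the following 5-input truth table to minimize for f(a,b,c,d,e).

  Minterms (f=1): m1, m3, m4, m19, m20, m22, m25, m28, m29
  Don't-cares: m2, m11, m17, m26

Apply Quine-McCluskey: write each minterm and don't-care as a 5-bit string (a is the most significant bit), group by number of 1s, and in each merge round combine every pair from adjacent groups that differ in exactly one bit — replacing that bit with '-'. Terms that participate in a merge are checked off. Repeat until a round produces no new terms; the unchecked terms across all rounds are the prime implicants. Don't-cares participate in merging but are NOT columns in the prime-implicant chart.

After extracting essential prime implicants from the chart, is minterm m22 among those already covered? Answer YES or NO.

YES

size-2^0 implicants → 00001(✓)  00010(✓)  00011(✓)  00100(✓)  01011(✓)  10001(✓)  10011(✓)  10100(✓)  10110(✓)  11001(✓)  11010  11100(✓)  11101(✓)
size-2^1 implicants → -0001(✓)  -0011(✓)  -0100  0-011  000-1(✓)  0001-  1-001  1-100  100-1(✓)  101-0  11-01  1110-
size-2^2 implicants → -00-1
Unchecked terms (primes): -00-1, -0100, 0-011, 0001-, 1-001, 1-100, 101-0, 11-01, 11010, 1110-
Minterm coverage:
  m1 ⊆ -00-1 [E]
  m3 ⊆ -00-1,0-011,0001-
  m4 ⊆ -0100 [E]
  m19 ⊆ -00-1 [E]
  m20 ⊆ -0100,1-100,101-0
  m22 ⊆ 101-0 [E]
  m25 ⊆ 1-001,11-01
  m28 ⊆ 1-100,1110-
  m29 ⊆ 11-01,1110-
E = {-00-1, -0100, 101-0}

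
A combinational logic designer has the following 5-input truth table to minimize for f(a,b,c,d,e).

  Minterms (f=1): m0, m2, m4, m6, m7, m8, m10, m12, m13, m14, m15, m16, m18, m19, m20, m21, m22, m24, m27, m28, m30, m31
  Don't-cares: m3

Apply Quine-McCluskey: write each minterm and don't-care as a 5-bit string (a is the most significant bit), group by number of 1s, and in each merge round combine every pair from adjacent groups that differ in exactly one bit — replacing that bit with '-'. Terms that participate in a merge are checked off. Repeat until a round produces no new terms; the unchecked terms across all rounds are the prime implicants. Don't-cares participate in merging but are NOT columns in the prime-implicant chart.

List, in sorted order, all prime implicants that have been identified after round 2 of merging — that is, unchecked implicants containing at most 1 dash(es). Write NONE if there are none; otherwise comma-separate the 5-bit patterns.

[col 0] 00000*, 00010*, 00011*, 00100*, 00110*, 00111*, 01000*, 01010*, 01100*, 01101*, 01110*, 01111*, 10000*, 10010*, 10011*, 10100*, 10101*, 10110*, 11000*, 11011*, 11100*, 11110*, 11111*
[col 1] -0000*, -0010*, -0011*, -0100*, -0110*, -1000*, -1100*, -1110*, -1111*, 0-000*, 0-010*, 0-100*, 0-110*, 0-111*, 00-00*, 00-10*, 00-11*, 000-0*, 0001-*, 001-0*, 0011-*, 01-00*, 01-10*, 010-0*, 011-0*, 011-1*, 0110-*, 0111-*, 1-000*, 1-011, 1-100*, 1-110*, 10-00*, 10-10*, 100-0*, 1001-*, 101-0*, 1010-, 11-00*, 11-11, 111-0*, 1111-*
[col 2] --000*, --100*, --110*, -0-00*, -0-10*, -00-0*, -001-, -01-0*, -1-00*, -11-0*, -111-, 0--00*, 0--10*, 0-0-0*, 0-1-0*, 0-11-, 00--0*, 00-1-, 01--0*, 011--, 1--00*, 1-1-0*, 10--0*
[col 3] ---00, --1-0, -0--0, 0---0
Prime implicants: ---00, --1-0, -0--0, -001-, -111-, 0---0, 0-11-, 00-1-, 011--, 1-011, 1010-, 11-11

1-011, 1010-, 11-11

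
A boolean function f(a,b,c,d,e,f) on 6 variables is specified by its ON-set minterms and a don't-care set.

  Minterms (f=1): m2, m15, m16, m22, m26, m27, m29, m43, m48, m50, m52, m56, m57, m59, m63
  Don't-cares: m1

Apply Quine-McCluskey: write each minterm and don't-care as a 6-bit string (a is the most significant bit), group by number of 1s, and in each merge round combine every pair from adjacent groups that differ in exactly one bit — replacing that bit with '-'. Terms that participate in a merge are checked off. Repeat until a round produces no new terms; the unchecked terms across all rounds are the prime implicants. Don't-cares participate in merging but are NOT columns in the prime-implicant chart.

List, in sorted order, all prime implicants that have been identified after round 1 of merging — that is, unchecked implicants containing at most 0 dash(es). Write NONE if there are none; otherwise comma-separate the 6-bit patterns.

000001, 000010, 001111, 010110, 011101

Round 0: 000001 000010 001111 010000✓ 010110 011010✓ 011011✓ 011101 101011✓ 110000✓ 110010✓ 110100✓ 111000✓ 111001✓ 111011✓ 111111✓
Round 1: -10000 -11011 01101- 1-1011 11-000 110-00 1100-0 111-11 1110-1 11100-
PIs = {-10000, -11011, 000001, 000010, 001111, 010110, 01101-, 011101, 1-1011, 11-000, 110-00, 1100-0, 111-11, 1110-1, 11100-}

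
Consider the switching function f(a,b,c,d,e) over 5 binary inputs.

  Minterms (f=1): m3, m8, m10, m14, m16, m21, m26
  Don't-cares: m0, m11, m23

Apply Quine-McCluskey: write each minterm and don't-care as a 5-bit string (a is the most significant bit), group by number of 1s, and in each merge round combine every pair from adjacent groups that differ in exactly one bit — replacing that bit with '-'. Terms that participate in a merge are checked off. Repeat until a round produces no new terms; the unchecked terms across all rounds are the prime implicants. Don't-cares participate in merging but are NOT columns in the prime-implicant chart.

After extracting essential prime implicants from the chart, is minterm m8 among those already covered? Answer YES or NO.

NO

Round 0: 00000✓ 00011✓ 01000✓ 01010✓ 01011✓ 01110✓ 10000✓ 10101✓ 10111✓ 11010✓
Round 1: -0000 -1010 0-000 0-011 01-10 010-0 0101- 101-1
PIs = {-0000, -1010, 0-000, 0-011, 01-10, 010-0, 0101-, 101-1}
Coverage chart:
  m3: 0-011 ←essential
  m8: 0-000,010-0
  m10: -1010,01-10,010-0,0101-
  m14: 01-10 ←essential
  m16: -0000 ←essential
  m21: 101-1 ←essential
  m26: -1010 ←essential
Essential: -0000, -1010, 0-011, 01-10, 101-1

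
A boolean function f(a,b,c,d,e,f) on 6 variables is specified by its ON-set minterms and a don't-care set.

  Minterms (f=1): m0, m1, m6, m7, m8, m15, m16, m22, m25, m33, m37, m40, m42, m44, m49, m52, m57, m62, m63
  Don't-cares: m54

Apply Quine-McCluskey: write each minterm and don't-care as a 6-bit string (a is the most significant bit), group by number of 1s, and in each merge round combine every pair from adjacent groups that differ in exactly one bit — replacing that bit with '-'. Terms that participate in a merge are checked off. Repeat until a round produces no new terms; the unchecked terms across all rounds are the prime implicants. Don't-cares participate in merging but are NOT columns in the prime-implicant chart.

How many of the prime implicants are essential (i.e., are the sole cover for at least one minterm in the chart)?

[col 0] 000000*, 000001*, 000110*, 000111*, 001000*, 001111*, 010000*, 010110*, 011001*, 100001*, 100101*, 101000*, 101010*, 101100*, 110001*, 110100*, 110110*, 111001*, 111110*, 111111*
[col 1] -00001, -01000, -10110, -11001, 0-0000, 0-0110, 00-000, 00-111, 00000-, 00011-, 1-0001, 100-01, 101-00, 1010-0, 11-001, 11-110, 1101-0, 11111-
Prime implicants: -00001, -01000, -10110, -11001, 0-0000, 0-0110, 00-000, 00-111, 00000-, 00011-, 1-0001, 100-01, 101-00, 1010-0, 11-001, 11-110, 1101-0, 11111-
PI chart (minterm → PIs covering it):
  0 | 0-0000,00-000,00000-
  1 | -00001,00000-
  6 | 0-0110,00011-
  7 | 00-111,00011-
  8 | -01000,00-000
  15 | 00-111  (sole → essential)
  16 | 0-0000  (sole → essential)
  22 | -10110,0-0110
  25 | -11001  (sole → essential)
  33 | -00001,1-0001,100-01
  37 | 100-01  (sole → essential)
  40 | -01000,101-00,1010-0
  42 | 1010-0  (sole → essential)
  44 | 101-00  (sole → essential)
  49 | 1-0001,11-001
  52 | 1101-0  (sole → essential)
  57 | -11001,11-001
  62 | 11-110,11111-
  63 | 11111-  (sole → essential)
Essential prime implicants: -11001, 0-0000, 00-111, 100-01, 101-00, 1010-0, 1101-0, 11111-

8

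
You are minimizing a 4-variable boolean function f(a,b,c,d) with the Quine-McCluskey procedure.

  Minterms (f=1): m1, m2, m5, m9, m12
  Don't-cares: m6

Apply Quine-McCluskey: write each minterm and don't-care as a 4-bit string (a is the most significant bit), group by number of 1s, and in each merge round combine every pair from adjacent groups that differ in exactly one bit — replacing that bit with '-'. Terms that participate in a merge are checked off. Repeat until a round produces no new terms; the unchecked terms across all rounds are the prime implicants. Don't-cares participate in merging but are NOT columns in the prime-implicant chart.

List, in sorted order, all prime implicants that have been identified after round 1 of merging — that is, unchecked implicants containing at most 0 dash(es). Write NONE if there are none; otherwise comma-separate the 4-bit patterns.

[col 0] 0001*, 0010*, 0101*, 0110*, 1001*, 1100
[col 1] -001, 0-01, 0-10
Prime implicants: -001, 0-01, 0-10, 1100

1100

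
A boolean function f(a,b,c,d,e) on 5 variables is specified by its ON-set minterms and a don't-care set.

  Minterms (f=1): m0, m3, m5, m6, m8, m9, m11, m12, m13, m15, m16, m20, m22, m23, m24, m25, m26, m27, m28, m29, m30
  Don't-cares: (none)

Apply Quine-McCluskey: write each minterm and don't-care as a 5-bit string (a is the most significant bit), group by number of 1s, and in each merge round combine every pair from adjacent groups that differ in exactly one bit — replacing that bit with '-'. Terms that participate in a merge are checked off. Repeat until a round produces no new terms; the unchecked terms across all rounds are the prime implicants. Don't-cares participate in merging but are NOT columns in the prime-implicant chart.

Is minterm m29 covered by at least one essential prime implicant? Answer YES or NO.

Round 0: 00000✓ 00011✓ 00101✓ 00110✓ 01000✓ 01001✓ 01011✓ 01100✓ 01101✓ 01111✓ 10000✓ 10100✓ 10110✓ 10111✓ 11000✓ 11001✓ 11010✓ 11011✓ 11100✓ 11101✓ 11110✓
Round 1: -0000✓ -0110 -1000✓ -1001✓ -1011✓ -1100✓ -1101✓ 0-000✓ 0-011 0-101 01-00✓ 01-01✓ 01-11✓ 010-1✓ 0100-✓ 011-1✓ 0110-✓ 1-000✓ 1-100✓ 1-110✓ 10-00✓ 101-0✓ 1011- 11-00✓ 11-01✓ 11-10✓ 110-0✓ 110-1✓ 1100-✓ 1101-✓ 111-0✓ 1110-✓
Round 2: --000 -1-00✓ -1-01✓ -10-1 -100-✓ -110-✓ 01--1 01-0-✓ 1--00 1-1-0 11--0 11-0-✓ 110--
Round 3: -1-0-
PIs = {--000, -0110, -1-0-, -10-1, 0-011, 0-101, 01--1, 1--00, 1-1-0, 1011-, 11--0, 110--}
Coverage chart:
  m0: --000 ←essential
  m3: 0-011 ←essential
  m5: 0-101 ←essential
  m6: -0110 ←essential
  m8: --000,-1-0-
  m9: -1-0-,-10-1,01--1
  m11: -10-1,0-011,01--1
  m12: -1-0- ←essential
  m13: -1-0-,0-101,01--1
  m15: 01--1 ←essential
  m16: --000,1--00
  m20: 1--00,1-1-0
  m22: -0110,1-1-0,1011-
  m23: 1011- ←essential
  m24: --000,-1-0-,1--00,11--0,110--
  m25: -1-0-,-10-1,110--
  m26: 11--0,110--
  m27: -10-1,110--
  m28: -1-0-,1--00,1-1-0,11--0
  m29: -1-0- ←essential
  m30: 1-1-0,11--0
Essential: --000, -0110, -1-0-, 0-011, 0-101, 01--1, 1011-

YES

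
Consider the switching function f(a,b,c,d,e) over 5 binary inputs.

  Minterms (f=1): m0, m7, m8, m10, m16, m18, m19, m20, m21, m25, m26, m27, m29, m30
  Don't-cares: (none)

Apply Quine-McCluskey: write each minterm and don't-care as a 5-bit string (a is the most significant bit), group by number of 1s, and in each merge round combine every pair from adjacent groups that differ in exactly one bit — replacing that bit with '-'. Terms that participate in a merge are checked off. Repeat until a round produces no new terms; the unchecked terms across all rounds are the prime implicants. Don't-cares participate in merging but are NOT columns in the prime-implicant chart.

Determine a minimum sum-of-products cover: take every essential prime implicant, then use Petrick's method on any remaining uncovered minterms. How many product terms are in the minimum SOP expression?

size-2^0 implicants → 00000(✓)  00111  01000(✓)  01010(✓)  10000(✓)  10010(✓)  10011(✓)  10100(✓)  10101(✓)  11001(✓)  11010(✓)  11011(✓)  11101(✓)  11110(✓)
size-2^1 implicants → -0000  -1010  0-000  010-0  1-010(✓)  1-011(✓)  1-101  10-00  100-0  1001-(✓)  1010-  11-01  11-10  110-1  1101-(✓)
size-2^2 implicants → 1-01-
Unchecked terms (primes): -0000, -1010, 0-000, 00111, 010-0, 1-01-, 1-101, 10-00, 100-0, 1010-, 11-01, 11-10, 110-1
Minterm coverage:
  m0 ⊆ -0000,0-000
  m7 ⊆ 00111 [E]
  m8 ⊆ 0-000,010-0
  m10 ⊆ -1010,010-0
  m16 ⊆ -0000,10-00,100-0
  m18 ⊆ 1-01-,100-0
  m19 ⊆ 1-01- [E]
  m20 ⊆ 10-00,1010-
  m21 ⊆ 1-101,1010-
  m25 ⊆ 11-01,110-1
  m26 ⊆ -1010,1-01-,11-10
  m27 ⊆ 1-01-,110-1
  m29 ⊆ 1-101,11-01
  m30 ⊆ 11-10 [E]
E = {00111, 1-01-, 11-10}
Petrick residual → -0000, 010-0, 1010-, 11-01
Cover = b'c'd'e' + a'b'cde + a'bc'e' + ac'd + ab'cd' + abd'e + abde'  |cover|=7

7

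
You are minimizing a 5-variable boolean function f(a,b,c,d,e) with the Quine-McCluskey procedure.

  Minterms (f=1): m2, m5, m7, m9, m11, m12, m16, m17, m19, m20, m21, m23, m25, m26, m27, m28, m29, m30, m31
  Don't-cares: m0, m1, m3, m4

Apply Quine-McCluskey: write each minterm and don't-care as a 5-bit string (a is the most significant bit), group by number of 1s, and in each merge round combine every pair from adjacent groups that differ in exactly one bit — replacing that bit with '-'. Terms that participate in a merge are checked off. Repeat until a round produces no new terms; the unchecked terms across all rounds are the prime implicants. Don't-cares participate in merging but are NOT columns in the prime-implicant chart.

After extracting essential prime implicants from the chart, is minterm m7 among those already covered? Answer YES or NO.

YES

[col 0] 00000*, 00001*, 00010*, 00011*, 00100*, 00101*, 00111*, 01001*, 01011*, 01100*, 10000*, 10001*, 10011*, 10100*, 10101*, 10111*, 11001*, 11010*, 11011*, 11100*, 11101*, 11110*, 11111*
[col 1] -0000*, -0001*, -0011*, -0100*, -0101*, -0111*, -1001*, -1011*, -1100*, 0-001*, 0-011*, 0-100*, 00-00*, 00-01*, 00-11*, 000-0*, 000-1*, 0000-*, 0001-*, 001-1*, 0010-*, 010-1*, 1-001*, 1-011*, 1-100*, 1-101*, 1-111*, 10-00*, 10-01*, 10-11*, 100-1*, 1000-*, 101-1*, 1010-*, 11-01*, 11-10*, 11-11*, 110-1*, 1101-*, 111-0*, 111-1*, 1110-*, 1111-*
[col 2] --001*, --011*, --100, -0-00*, -0-01*, -0-11*, -00-1*, -000-*, -01-1*, -010-*, -10-1*, 0-0-1*, 00--1*, 00-0-*, 000--, 1--01*, 1--11*, 1-0-1*, 1-1-1*, 1-10-, 10--1*, 10-0-*, 11--1*, 11-1-, 111--
[col 3] --0-1, -0--1, -0-0-, 1---1
Prime implicants: --0-1, --100, -0--1, -0-0-, 000--, 1---1, 1-10-, 11-1-, 111--
PI chart (minterm → PIs covering it):
  2 | 000--  (sole → essential)
  5 | -0--1,-0-0-
  7 | -0--1  (sole → essential)
  9 | --0-1  (sole → essential)
  11 | --0-1  (sole → essential)
  12 | --100  (sole → essential)
  16 | -0-0-  (sole → essential)
  17 | --0-1,-0--1,-0-0-,1---1
  19 | --0-1,-0--1,1---1
  20 | --100,-0-0-,1-10-
  21 | -0--1,-0-0-,1---1,1-10-
  23 | -0--1,1---1
  25 | --0-1,1---1
  26 | 11-1-  (sole → essential)
  27 | --0-1,1---1,11-1-
  28 | --100,1-10-,111--
  29 | 1---1,1-10-,111--
  30 | 11-1-,111--
  31 | 1---1,11-1-,111--
Essential prime implicants: --0-1, --100, -0--1, -0-0-, 000--, 11-1-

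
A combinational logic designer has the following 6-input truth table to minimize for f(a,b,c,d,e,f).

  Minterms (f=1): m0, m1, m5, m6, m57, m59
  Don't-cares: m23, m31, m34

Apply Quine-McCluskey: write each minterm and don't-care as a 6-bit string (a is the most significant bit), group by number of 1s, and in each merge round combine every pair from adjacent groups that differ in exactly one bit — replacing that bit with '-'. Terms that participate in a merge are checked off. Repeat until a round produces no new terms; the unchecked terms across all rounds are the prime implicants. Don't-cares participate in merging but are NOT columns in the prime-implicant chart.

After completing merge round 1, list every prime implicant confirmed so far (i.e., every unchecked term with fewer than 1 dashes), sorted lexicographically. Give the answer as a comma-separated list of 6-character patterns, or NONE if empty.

000110, 100010

size-2^0 implicants → 000000(✓)  000001(✓)  000101(✓)  000110  010111(✓)  011111(✓)  100010  111001(✓)  111011(✓)
size-2^1 implicants → 000-01  00000-  01-111  1110-1
Unchecked terms (primes): 000-01, 00000-, 000110, 01-111, 100010, 1110-1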